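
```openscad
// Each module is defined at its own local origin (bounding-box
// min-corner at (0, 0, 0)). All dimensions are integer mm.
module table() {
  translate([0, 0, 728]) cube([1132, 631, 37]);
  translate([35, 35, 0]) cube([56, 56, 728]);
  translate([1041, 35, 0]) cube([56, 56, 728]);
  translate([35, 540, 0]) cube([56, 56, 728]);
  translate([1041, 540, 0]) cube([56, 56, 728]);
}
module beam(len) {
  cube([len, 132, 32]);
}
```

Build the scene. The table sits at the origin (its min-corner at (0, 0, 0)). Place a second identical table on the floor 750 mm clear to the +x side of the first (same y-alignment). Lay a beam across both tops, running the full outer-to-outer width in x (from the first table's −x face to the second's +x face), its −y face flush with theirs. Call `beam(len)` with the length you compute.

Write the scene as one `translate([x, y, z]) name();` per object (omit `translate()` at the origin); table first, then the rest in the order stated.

table();
translate([1882, 0, 0]) table();
translate([0, 0, 765]) beam(3014);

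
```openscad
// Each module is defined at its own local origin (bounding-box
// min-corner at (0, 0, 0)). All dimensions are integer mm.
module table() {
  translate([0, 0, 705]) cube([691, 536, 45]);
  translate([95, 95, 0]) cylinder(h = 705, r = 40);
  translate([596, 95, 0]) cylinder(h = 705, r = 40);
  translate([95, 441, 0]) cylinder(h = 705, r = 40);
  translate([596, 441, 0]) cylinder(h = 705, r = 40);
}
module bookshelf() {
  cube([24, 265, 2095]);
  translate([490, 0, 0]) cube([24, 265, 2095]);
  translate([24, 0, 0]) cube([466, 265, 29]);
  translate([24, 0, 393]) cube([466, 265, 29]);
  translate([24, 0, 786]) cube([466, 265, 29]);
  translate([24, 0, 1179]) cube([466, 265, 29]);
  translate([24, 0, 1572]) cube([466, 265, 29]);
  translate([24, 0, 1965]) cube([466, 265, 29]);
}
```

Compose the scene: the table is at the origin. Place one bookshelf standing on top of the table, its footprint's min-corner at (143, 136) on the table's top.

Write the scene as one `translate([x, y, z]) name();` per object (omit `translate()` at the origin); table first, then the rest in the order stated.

table();
translate([143, 136, 750]) bookshelf();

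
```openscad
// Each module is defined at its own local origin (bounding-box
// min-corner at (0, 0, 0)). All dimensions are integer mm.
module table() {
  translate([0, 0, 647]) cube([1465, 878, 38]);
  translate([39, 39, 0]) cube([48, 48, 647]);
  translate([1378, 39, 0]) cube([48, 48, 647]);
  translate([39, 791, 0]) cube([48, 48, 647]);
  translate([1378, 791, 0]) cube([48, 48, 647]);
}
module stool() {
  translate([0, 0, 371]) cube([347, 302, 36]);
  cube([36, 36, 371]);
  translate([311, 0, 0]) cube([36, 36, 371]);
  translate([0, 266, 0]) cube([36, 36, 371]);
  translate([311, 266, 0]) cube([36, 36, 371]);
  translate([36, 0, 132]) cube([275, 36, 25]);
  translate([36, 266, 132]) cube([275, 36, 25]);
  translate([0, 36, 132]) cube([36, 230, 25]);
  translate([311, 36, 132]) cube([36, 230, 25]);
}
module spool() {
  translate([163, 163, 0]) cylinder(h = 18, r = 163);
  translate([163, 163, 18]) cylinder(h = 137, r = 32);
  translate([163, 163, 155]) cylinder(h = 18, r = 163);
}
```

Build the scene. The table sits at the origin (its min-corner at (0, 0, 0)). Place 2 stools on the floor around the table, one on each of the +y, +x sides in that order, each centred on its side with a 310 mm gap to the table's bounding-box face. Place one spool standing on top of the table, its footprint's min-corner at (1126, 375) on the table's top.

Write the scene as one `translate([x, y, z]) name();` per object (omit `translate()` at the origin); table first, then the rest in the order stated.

table();
translate([559, 1188, 0]) stool();
translate([1775, 288, 0]) stool();
translate([1126, 375, 685]) spool();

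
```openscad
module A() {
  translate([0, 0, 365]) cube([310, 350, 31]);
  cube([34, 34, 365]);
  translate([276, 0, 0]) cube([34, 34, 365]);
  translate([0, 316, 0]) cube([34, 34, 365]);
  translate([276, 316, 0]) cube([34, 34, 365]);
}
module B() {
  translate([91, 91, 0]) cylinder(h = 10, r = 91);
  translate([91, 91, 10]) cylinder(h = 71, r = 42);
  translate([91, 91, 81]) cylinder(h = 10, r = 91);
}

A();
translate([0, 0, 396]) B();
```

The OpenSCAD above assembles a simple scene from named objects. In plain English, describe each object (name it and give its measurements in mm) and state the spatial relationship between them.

A is a four-legged stool. The seat is a 310×350×31 mm slab whose top surface is at z = 396 mm; four square legs, each 34×34 mm in cross-section, run from the floor (z = 0) to the underside of the seat, each flush with a corner of the seat.

B is a spool: two coaxial disc flanges of radius 91 mm and thickness 10 mm, joined by a core cylinder of radius 42 mm and height 71 mm. The lower flange rests on z = 0 and the three cylinders share a vertical axis.

The spool is on top of the stool.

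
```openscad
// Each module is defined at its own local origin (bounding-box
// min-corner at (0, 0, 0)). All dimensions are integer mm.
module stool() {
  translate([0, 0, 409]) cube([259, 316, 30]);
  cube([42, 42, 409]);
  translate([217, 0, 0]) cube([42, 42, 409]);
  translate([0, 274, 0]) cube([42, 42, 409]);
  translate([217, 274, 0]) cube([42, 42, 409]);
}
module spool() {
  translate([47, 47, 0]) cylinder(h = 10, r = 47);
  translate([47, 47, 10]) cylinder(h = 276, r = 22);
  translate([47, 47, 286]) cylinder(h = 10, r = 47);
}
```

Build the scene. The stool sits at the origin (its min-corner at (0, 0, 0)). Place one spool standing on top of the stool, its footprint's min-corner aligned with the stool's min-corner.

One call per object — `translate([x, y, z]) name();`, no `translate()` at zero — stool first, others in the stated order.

stool();
translate([0, 0, 439]) spool();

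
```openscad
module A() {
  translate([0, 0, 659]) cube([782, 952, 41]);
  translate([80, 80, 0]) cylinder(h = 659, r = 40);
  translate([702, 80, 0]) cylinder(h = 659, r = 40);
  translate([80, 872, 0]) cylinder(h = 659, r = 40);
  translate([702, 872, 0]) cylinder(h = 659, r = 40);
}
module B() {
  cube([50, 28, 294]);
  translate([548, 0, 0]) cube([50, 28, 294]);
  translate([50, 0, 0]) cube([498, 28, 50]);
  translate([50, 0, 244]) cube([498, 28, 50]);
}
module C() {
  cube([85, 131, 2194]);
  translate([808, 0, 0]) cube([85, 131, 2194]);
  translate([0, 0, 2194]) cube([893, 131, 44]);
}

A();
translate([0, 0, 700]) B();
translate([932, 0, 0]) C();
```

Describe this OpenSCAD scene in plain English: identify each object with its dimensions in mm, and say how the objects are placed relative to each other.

A is a rectangular dining table. The top is 782×952×41 mm with its upper surface at z = 700 mm. It stands on four round legs of 80 mm diameter, each leg's bounding box inset 40 mm from the nearest pair of top edges, running from the floor to the underside of the top.

B is a picture frame with a 498×194 mm rectangular opening (x by z) and a uniform 50 mm border on every side. Frame depth is 28 mm along y. It is built from two vertical stiles running the full outside height and two horizontal rails spanning the gap between the stiles.

C is a rectangular door frame: two vertical jambs of 85×131 mm section, 2194 mm tall, with a clear opening 723 mm wide between their inner faces. A header 44 mm tall and 131 mm deep lies on top of the jambs and spans the full outside width.

The picture frame is on top of the table. The door frame is on the floor beside the table on its +x side.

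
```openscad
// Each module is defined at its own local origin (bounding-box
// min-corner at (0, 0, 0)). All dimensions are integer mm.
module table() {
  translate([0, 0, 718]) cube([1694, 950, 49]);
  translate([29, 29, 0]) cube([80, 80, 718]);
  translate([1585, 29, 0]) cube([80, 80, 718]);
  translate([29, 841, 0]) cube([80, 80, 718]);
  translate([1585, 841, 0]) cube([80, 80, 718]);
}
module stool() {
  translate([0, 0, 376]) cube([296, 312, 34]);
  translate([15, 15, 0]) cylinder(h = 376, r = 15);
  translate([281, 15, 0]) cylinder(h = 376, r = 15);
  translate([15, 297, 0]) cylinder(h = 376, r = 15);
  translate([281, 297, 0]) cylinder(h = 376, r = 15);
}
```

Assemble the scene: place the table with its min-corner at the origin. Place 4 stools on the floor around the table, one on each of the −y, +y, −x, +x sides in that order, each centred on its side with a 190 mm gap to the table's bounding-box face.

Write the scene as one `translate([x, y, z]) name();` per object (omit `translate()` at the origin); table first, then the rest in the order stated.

table();
translate([699, -502, 0]) stool();
translate([699, 1140, 0]) stool();
translate([-486, 319, 0]) stool();
translate([1884, 319, 0]) stool();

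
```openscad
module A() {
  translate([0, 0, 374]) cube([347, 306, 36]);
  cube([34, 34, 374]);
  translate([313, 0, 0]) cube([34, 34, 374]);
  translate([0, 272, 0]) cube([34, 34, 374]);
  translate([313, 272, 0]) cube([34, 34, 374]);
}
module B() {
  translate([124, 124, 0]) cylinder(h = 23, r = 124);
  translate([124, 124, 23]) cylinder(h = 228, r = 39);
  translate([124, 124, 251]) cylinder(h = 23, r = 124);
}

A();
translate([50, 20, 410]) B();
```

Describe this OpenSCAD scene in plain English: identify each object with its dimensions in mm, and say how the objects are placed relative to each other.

A is a four-legged stool. The seat is a 347×306×36 mm slab whose top surface is at z = 410 mm; four square legs, each 34×34 mm in cross-section, run from the floor (z = 0) to the underside of the seat, each flush with a corner of the seat.

B is a spool: two coaxial disc flanges of radius 124 mm and thickness 23 mm, joined by a core cylinder of radius 39 mm and height 228 mm. The lower flange rests on z = 0 and the three cylinders share a vertical axis.

The spool is on top of the stool.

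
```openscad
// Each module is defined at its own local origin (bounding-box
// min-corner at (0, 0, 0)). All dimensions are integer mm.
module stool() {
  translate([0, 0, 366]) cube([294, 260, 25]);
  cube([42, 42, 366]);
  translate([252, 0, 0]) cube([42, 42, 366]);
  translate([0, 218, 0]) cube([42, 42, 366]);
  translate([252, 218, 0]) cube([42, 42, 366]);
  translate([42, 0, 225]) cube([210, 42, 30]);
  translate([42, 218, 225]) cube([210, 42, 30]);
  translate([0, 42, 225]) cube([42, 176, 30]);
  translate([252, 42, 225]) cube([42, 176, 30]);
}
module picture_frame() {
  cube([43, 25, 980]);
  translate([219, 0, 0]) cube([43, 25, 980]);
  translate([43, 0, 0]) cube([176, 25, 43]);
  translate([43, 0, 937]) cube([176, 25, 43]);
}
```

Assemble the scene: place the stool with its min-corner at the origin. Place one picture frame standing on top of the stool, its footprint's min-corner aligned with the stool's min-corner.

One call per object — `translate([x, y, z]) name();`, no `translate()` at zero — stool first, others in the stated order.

stool();
translate([0, 0, 391]) picture_frame();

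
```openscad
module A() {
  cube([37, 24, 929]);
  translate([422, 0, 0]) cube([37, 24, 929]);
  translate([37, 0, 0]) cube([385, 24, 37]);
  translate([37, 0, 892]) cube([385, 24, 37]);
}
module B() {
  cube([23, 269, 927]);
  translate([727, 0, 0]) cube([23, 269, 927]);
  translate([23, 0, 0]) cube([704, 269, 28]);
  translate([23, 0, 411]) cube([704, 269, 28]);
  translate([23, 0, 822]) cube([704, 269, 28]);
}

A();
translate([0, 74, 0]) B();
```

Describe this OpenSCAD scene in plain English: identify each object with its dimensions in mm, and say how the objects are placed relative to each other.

A is a picture frame with a 385×855 mm rectangular opening (x by z) and a uniform 37 mm border on every side. Frame depth is 24 mm along y. It is built from two vertical stiles running the full outside height and two horizontal rails spanning the gap between the stiles.

B is a bookshelf 750 mm wide overall, 269 mm deep and 927 mm tall. The two sides are 23 mm thick vertical panels. 3 horizontal shelves of 28 mm thickness span between the inner faces of the sides; the lowest shelf sits on the floor and shelves are stacked with a clear vertical gap of 383 mm between each pair.

The bookshelf is on the floor beside the picture frame on its +y side.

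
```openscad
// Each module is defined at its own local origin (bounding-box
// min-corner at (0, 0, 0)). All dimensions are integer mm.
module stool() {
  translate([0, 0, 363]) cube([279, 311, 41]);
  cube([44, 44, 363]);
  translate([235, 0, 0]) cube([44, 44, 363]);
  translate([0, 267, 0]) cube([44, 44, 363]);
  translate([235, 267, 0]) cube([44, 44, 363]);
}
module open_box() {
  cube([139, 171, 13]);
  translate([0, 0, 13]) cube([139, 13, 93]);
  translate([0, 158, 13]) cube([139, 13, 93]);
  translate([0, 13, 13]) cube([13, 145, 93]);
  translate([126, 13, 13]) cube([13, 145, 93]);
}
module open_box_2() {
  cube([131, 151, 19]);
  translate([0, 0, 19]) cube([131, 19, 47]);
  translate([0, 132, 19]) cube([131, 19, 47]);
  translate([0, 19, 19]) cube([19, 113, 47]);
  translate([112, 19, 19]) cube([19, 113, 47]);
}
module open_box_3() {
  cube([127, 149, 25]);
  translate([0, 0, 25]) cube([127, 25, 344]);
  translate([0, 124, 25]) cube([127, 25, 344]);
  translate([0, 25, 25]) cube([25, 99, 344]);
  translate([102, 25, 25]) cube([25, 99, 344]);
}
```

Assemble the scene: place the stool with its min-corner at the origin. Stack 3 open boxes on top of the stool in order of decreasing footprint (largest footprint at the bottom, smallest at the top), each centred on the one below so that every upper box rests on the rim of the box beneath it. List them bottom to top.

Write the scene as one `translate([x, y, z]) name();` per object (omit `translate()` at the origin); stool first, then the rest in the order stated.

stool();
translate([70, 70, 404]) open_box();
translate([74, 80, 510]) open_box_2();
translate([76, 81, 576]) open_box_3();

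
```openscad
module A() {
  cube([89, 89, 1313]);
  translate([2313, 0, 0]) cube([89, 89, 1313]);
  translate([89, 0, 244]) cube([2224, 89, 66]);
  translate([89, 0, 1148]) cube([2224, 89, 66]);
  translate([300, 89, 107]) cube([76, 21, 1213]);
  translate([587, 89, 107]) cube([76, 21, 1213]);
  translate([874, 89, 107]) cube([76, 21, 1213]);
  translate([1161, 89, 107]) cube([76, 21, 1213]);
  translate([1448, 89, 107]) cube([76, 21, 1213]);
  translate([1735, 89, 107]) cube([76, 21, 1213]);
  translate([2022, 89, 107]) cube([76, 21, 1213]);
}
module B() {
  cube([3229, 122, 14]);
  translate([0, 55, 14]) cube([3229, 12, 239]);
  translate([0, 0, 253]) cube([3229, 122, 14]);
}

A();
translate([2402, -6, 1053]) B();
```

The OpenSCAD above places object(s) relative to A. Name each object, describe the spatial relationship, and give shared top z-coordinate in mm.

A is a fence section. B is an I-beam. The I-beam is beside the fence section with their tops flush at z = 1320. The shared top z-coordinate is 1320 mm.

Both tops at z = 1320 mm.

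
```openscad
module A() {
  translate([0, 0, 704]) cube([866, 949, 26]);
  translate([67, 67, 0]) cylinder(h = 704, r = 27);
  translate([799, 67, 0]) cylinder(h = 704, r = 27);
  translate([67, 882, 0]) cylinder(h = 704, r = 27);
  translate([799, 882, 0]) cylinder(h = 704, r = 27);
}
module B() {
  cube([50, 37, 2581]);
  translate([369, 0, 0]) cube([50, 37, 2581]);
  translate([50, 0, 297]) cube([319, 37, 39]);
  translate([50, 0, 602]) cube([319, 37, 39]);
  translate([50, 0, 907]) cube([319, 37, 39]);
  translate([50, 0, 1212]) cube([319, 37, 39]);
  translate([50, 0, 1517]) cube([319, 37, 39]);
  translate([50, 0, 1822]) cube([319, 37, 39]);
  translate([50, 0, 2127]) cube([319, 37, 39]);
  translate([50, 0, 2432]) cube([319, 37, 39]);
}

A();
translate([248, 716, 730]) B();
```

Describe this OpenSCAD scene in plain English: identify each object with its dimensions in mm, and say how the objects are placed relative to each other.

A is a table with a 866×949 mm rectangular top, 26 mm thick, top surface at z = 730 mm, supported by four round legs of 54 mm diameter, each leg's bounding box inset 40 mm from the nearest pair of top edges, running from the floor.

B is a straight ladder. Two 50×37 mm vertical rails, 2581 mm tall, stand 419 mm apart (outside-to-outside) with their front faces coplanar on the −y side. 8 rungs, each 37 mm deep and 39 mm tall, span between the inner faces of the rails, front faces flush with the rails. The lowest rung's underside is at z = 297 mm and rungs are spaced 305 mm apart (underside to underside).

The ladder is on top of the table.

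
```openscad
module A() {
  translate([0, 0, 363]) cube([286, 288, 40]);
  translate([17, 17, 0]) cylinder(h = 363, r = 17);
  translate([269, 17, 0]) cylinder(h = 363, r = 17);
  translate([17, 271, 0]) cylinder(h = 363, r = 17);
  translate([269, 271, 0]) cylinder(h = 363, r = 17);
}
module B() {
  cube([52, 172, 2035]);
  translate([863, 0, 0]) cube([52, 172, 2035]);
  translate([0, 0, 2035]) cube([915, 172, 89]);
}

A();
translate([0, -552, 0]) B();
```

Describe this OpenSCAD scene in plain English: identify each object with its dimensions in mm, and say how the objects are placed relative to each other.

A is a four-legged stool. The seat is a 286×288×40 mm slab whose top surface is at z = 403 mm; four round legs, each 34 mm in diameter, run from the floor (z = 0) to the underside of the seat, each leg's axis is inset half a diameter from the nearest pair of seat edges (so the leg's bounding box is flush with the corner).

B is a rectangular door frame: two vertical jambs of 52×172 mm section, 2035 mm tall, with a clear opening 811 mm wide between their inner faces. A header 89 mm tall and 172 mm deep lies on top of the jambs and spans the full outside width.

The door frame is on the floor beside the stool on its −y side.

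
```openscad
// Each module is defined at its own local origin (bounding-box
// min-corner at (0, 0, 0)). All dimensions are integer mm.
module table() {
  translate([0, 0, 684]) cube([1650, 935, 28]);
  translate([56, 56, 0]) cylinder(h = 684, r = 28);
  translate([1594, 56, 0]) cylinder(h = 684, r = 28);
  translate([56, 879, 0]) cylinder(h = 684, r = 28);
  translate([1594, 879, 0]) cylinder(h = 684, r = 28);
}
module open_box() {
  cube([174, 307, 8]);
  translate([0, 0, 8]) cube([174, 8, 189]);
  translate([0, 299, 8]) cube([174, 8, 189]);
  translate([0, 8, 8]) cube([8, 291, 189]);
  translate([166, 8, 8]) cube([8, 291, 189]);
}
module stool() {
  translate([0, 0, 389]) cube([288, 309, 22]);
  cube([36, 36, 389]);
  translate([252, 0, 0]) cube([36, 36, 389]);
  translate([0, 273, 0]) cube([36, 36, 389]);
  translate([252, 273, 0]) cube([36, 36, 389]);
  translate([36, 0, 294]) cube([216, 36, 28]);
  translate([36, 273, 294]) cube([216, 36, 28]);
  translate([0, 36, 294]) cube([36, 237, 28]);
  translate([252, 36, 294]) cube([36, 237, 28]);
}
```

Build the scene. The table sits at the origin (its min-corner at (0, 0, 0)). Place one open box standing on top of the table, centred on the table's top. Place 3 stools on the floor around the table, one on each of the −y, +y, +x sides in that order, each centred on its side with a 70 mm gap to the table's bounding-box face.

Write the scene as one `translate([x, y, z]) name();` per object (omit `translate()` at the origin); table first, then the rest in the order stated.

table();
translate([738, 314, 712]) open_box();
translate([681, -379, 0]) stool();
translate([681, 1005, 0]) stool();
translate([1720, 313, 0]) stool();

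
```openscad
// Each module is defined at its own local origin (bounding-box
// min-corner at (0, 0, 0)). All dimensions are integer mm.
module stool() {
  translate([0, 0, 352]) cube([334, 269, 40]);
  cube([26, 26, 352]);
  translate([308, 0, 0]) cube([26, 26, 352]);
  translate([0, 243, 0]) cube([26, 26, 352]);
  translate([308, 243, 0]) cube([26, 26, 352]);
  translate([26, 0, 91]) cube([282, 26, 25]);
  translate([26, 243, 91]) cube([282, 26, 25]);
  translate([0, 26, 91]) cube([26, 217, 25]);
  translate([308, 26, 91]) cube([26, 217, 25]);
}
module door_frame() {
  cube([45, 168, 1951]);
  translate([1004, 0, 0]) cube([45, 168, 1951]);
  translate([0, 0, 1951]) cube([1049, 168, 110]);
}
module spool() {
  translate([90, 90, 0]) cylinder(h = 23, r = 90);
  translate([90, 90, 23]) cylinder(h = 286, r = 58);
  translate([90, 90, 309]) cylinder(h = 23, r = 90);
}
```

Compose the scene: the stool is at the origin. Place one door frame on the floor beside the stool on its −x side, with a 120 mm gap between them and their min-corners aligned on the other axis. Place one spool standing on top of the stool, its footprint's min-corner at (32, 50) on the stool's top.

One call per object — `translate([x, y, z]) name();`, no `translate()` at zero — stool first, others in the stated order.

stool();
translate([-1169, 0, 0]) door_frame();
translate([32, 50, 392]) spool();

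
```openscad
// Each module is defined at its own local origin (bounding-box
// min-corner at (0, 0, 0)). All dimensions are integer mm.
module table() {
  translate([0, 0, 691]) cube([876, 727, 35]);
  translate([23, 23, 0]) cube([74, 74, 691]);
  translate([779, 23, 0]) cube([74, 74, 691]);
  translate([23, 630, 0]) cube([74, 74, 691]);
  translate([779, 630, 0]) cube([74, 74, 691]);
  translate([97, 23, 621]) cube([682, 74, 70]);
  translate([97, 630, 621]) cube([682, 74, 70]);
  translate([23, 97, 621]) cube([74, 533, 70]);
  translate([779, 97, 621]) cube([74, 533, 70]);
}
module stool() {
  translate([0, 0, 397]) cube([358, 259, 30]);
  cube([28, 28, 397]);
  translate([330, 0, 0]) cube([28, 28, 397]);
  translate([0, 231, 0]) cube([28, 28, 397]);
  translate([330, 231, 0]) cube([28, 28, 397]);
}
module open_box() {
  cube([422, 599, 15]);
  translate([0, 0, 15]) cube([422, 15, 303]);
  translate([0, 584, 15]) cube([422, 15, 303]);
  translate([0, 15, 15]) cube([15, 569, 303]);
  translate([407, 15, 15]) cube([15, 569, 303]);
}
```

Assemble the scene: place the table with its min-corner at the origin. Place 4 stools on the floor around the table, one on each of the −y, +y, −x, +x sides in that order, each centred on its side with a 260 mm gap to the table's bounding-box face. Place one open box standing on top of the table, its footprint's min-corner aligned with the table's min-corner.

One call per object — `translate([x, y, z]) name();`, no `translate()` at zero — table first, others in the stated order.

table();
translate([259, -519, 0]) stool();
translate([259, 987, 0]) stool();
translate([-618, 234, 0]) stool();
translate([1136, 234, 0]) stool();
translate([0, 0, 726]) open_box();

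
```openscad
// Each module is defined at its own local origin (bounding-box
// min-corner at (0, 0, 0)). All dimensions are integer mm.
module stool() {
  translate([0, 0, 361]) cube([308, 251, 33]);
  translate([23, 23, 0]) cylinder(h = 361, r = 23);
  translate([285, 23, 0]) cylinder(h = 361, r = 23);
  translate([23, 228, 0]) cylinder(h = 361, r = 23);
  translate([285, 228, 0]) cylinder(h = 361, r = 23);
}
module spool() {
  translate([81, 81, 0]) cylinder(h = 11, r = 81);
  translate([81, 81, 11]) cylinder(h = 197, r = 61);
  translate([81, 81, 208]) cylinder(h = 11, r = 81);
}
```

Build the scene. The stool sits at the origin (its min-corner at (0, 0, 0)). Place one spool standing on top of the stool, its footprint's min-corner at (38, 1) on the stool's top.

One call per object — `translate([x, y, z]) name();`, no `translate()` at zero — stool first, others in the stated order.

stool();
translate([38, 1, 394]) spool();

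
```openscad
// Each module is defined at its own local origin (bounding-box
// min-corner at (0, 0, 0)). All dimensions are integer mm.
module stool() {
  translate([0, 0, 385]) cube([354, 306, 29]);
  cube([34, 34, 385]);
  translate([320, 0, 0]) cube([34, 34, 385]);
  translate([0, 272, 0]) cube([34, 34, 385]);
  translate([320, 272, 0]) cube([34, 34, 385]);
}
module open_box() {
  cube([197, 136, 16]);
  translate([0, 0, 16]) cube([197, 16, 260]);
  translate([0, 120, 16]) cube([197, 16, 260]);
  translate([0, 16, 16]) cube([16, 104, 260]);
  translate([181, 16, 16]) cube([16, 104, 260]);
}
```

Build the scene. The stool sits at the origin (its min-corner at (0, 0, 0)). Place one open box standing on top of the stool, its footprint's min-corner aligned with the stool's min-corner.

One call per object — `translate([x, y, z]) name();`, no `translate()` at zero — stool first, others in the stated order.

stool();
translate([0, 0, 414]) open_box();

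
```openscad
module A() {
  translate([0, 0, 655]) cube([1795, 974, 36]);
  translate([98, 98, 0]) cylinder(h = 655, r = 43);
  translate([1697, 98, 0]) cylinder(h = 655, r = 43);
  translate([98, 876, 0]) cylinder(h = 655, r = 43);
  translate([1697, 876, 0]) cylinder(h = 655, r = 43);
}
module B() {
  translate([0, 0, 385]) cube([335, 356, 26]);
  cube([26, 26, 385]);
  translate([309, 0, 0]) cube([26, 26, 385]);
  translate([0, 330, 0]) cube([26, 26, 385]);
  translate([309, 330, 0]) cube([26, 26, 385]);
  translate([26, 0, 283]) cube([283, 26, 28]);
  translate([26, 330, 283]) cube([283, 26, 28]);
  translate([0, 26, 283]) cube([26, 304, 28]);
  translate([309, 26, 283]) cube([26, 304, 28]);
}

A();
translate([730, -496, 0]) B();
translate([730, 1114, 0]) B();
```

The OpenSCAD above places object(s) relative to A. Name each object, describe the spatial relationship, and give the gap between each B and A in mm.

A is a table. B is a stool. Two stools sit around the table at the −y, +y sides. The gap between each stool and the table is 140 mm.

Each stool's nearest face is 140 mm from the table's bounding box.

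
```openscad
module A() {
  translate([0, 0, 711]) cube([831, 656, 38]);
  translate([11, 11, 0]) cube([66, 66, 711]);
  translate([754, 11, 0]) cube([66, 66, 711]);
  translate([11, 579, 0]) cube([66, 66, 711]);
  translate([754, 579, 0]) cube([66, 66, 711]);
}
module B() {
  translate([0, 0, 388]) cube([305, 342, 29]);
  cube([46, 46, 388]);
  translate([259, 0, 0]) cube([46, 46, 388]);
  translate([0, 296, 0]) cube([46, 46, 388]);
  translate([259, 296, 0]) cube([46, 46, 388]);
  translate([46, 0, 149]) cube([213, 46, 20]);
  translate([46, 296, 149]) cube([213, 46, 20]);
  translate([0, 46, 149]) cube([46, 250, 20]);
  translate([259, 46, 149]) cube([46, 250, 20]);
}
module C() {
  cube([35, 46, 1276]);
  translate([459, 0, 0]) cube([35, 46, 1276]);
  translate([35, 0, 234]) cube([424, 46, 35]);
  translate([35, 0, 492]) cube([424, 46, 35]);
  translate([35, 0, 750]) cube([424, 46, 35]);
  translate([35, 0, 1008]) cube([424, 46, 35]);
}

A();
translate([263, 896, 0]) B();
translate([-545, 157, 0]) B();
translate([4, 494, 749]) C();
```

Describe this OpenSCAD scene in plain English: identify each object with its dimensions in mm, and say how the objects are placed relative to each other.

A is a table with a 831×656 mm rectangular top, 38 mm thick, top surface at z = 749 mm, supported by four 66×66 mm square legs, each inset 11 mm from the nearest pair of top edges, running from the floor.

B is a four-legged stool. The seat is a 305×342×29 mm slab whose top surface is at z = 417 mm; four square legs, each 46×46 mm in cross-section, run from the floor (z = 0) to the underside of the seat, each flush with a corner of the seat. Four stretchers, 46 mm wide and 20 mm tall, connect adjacent legs with their undersides at z = 149 mm, each running between the inner faces of the legs it joins and aligned with the legs' outer faces on the other axis.

C is a straight ladder. Two 35×46 mm vertical rails, 1276 mm tall, stand 494 mm apart (outside-to-outside) with their front faces coplanar on the −y side. 4 rungs, each 46 mm deep and 35 mm tall, span between the inner faces of the rails, front faces flush with the rails. The lowest rung's underside is at z = 234 mm and rungs are spaced 258 mm apart (underside to underside).

Two stools sit around the table at the +y, −x sides. The ladder is on top of the table.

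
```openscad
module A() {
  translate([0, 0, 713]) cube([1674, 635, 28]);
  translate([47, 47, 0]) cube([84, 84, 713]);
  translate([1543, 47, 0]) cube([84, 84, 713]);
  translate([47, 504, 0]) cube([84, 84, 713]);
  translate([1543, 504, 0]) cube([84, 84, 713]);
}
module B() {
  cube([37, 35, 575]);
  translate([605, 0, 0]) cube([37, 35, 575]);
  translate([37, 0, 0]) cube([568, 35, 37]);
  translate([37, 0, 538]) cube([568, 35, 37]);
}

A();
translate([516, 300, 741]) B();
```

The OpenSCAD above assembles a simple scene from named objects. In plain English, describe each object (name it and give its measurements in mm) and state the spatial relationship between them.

A is a rectangular dining table. The top is 1674×635×28 mm with its upper surface at z = 741 mm. It stands on four 84×84 mm square legs, each inset 47 mm from the nearest pair of top edges, running from the floor to the underside of the top.

B is a picture frame with a 568×501 mm rectangular opening (x by z) and a uniform 37 mm border on every side. Frame depth is 35 mm along y. It is built from two vertical stiles running the full outside height and two horizontal rails spanning the gap between the stiles.

The picture frame is on top of the table, centred.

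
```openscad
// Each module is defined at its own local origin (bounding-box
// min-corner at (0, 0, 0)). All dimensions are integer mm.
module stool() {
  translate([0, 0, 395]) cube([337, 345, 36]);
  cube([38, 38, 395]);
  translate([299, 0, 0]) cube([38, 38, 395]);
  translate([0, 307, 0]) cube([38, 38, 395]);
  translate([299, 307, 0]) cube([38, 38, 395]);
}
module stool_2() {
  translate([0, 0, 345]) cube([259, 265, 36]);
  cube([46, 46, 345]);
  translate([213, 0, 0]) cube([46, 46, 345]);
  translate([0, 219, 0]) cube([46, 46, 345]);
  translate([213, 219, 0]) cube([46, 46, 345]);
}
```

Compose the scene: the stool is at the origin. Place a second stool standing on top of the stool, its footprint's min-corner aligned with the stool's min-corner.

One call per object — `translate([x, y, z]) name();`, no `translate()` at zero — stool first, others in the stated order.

stool();
translate([0, 0, 431]) stool_2();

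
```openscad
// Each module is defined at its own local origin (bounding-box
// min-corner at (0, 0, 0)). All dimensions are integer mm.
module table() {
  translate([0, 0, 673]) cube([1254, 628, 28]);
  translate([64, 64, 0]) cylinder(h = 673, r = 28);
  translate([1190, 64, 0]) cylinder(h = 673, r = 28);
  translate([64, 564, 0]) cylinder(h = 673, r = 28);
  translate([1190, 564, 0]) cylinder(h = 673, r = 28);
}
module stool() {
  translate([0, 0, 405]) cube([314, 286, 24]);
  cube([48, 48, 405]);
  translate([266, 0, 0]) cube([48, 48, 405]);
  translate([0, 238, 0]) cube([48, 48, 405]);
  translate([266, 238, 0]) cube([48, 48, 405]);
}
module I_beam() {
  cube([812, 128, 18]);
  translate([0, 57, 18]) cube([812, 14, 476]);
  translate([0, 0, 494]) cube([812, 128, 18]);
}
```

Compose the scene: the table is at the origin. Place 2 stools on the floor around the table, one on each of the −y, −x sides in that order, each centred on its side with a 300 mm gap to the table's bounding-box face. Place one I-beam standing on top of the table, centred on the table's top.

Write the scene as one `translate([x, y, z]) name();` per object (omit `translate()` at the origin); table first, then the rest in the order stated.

table();
translate([470, -586, 0]) stool();
translate([-614, 171, 0]) stool();
translate([221, 250, 701]) I_beam();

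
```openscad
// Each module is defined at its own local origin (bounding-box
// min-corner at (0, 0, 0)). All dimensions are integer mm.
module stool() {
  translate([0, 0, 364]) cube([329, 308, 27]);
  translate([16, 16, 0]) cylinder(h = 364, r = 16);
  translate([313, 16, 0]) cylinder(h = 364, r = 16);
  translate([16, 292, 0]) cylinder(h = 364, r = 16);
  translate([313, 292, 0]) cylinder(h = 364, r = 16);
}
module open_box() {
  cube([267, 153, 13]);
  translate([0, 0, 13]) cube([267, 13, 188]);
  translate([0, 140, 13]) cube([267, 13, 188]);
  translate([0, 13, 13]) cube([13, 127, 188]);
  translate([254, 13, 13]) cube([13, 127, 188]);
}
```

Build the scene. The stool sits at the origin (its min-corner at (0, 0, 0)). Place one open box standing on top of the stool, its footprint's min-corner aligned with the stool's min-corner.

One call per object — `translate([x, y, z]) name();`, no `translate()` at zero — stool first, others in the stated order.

stool();
translate([0, 0, 391]) open_box();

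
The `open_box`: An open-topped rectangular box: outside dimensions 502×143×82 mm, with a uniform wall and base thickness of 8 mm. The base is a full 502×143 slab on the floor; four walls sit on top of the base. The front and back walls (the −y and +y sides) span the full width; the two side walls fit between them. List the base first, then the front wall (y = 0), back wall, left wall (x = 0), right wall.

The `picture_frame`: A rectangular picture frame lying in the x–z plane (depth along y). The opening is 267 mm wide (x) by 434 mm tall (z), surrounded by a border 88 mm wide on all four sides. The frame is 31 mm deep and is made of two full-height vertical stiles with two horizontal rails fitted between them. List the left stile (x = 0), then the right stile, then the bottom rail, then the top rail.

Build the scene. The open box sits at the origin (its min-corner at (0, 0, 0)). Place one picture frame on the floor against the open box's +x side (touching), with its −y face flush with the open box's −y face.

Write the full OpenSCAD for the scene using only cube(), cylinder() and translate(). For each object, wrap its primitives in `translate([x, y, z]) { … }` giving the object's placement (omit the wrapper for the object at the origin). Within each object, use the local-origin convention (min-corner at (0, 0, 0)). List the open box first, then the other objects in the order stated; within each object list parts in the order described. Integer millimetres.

cube([502, 143, 8]);
translate([0, 0, 8]) cube([502, 8, 74]);
translate([0, 135, 8]) cube([502, 8, 74]);
translate([0, 8, 8]) cube([8, 127, 74]);
translate([494, 8, 8]) cube([8, 127, 74]);
translate([502, 0, 0]) {
  cube([88, 31, 610]);
  translate([355, 0, 0]) cube([88, 31, 610]);
  translate([88, 0, 0]) cube([267, 31, 88]);
  translate([88, 0, 522]) cube([267, 31, 88]);
}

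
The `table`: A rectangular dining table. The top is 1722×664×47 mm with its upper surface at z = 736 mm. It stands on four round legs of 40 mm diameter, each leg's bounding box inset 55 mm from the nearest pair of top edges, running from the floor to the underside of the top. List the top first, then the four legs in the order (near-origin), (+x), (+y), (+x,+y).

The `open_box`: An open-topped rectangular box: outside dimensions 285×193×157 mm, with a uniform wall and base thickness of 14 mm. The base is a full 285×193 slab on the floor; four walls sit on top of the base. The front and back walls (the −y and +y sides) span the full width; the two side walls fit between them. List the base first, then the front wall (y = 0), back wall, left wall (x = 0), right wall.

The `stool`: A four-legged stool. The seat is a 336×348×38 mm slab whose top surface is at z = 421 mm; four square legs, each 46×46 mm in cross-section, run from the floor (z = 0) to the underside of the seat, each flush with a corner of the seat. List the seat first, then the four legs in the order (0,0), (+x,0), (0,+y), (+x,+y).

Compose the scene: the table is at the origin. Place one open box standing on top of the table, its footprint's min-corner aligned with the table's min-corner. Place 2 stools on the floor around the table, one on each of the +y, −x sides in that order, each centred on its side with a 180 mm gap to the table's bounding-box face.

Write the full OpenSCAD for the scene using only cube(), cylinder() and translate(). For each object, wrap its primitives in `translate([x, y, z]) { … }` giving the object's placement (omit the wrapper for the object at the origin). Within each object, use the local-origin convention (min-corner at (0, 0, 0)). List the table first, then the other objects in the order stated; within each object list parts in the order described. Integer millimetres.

translate([0, 0, 689]) cube([1722, 664, 47]);
translate([75, 75, 0]) cylinder(h = 689, r = 20);
translate([1647, 75, 0]) cylinder(h = 689, r = 20);
translate([75, 589, 0]) cylinder(h = 689, r = 20);
translate([1647, 589, 0]) cylinder(h = 689, r = 20);
translate([0, 0, 736]) {
  cube([285, 193, 14]);
  translate([0, 0, 14]) cube([285, 14, 143]);
  translate([0, 179, 14]) cube([285, 14, 143]);
  translate([0, 14, 14]) cube([14, 165, 143]);
  translate([271, 14, 14]) cube([14, 165, 143]);
}
translate([693, 844, 0]) {
  translate([0, 0, 383]) cube([336, 348, 38]);
  cube([46, 46, 383]);
  translate([290, 0, 0]) cube([46, 46, 383]);
  translate([0, 302, 0]) cube([46, 46, 383]);
  translate([290, 302, 0]) cube([46, 46, 383]);
}
translate([-516, 158, 0]) {
  translate([0, 0, 383]) cube([336, 348, 38]);
  cube([46, 46, 383]);
  translate([290, 0, 0]) cube([46, 46, 383]);
  translate([0, 302, 0]) cube([46, 46, 383]);
  translate([290, 302, 0]) cube([46, 46, 383]);
}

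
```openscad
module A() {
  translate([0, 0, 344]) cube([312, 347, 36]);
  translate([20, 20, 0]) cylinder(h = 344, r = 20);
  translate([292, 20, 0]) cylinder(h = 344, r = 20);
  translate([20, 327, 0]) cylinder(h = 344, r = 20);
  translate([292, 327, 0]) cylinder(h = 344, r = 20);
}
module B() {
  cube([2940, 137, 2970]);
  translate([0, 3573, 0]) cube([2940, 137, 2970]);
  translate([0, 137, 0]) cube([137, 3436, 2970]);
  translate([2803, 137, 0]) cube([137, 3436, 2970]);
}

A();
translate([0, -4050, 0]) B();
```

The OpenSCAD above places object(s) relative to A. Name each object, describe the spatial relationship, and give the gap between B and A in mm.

A is a stool. B is a house frame. The house frame is on the floor beside the stool on its −y side. The gap between the house frame and the stool is 340 mm.

The house frame's nearest face is 340 mm from the stool's −y face.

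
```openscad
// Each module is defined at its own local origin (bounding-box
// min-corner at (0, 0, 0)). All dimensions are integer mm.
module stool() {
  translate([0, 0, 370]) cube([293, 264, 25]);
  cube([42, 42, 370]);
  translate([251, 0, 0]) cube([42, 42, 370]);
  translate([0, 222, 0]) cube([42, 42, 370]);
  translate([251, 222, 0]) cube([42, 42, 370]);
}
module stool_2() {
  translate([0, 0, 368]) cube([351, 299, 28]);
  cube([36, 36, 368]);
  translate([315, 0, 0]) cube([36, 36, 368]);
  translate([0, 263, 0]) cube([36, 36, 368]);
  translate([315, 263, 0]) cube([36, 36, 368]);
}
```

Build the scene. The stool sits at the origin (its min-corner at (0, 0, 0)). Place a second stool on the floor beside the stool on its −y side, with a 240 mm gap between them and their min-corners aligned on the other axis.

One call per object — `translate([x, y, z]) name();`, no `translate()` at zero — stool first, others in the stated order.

stool();
translate([0, -539, 0]) stool_2();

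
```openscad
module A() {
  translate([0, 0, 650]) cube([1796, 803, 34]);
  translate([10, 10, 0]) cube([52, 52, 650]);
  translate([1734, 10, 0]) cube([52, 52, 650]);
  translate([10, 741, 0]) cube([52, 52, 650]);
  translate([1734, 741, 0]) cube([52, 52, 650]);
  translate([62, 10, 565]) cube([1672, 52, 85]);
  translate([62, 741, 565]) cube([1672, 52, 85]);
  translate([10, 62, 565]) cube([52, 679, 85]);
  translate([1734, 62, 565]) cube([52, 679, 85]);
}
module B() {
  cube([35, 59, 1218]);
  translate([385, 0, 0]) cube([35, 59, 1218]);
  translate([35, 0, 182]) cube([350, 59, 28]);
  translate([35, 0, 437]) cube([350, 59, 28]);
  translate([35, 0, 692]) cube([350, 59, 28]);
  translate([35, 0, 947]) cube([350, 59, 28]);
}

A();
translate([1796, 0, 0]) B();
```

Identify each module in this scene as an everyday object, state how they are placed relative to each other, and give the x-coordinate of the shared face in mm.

A is a table. B is a ladder. The ladder is against the table's +x side, with their −y faces flush. The x-coordinate of the shared face is 1796 mm.

The table's +x face and the ladder's −x face are both at x = 1796 mm.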